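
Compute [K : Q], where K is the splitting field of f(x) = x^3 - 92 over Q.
[K : Q] = 6

The roots of x^3 - 92 are ∛92, ω∛92, ω^2∛92 where ω = e^(2πi/3) is a primitive cube root of unity, so K = Q(∛92, ω). Now [Q(∛92):Q] = 3 (since 92 is not a perfect cube, x^3 - 92 is irreducible) and [Q(ω):Q] = 2. Both 2 and 3 divide [K:Q], and [K:Q] ≤ 3·2 = 6, so [K:Q] = 6. (Equivalently: Q(∛92) ⊂ R but ω ∉ R, so [K : Q(∛92)] = 2.)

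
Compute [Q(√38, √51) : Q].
[Q(√38, √51) : Q] = 4

[Q(√38):Q] = 2 (min poly x^2 - 38, irreducible since 38 is squarefree > 1). For the top step, suppose √51 ∈ Q(√38), say √51 = c + d√38 with c, d ∈ Q. Squaring: 51 = c^2 + 38d^2 + 2cd√38. Since √38 ∉ Q this forces 2cd = 0. If d = 0 then √51 = c ∈ Q, contradicting 51 squarefree > 1. If c = 0 then 51 = 38d^2, so 38·51 = (38d)^2 is a perfect square in Q — but 38·51 = 1938 is not a perfect square (since 38 and 51 are distinct squarefree integers). Contradiction. Hence √51 ∉ Q(√38), so x^2 - 51 stays irreducible over Q(√38) and [Q(√38, √51) : Q(√38)] = 2. By the tower law, [Q(√38, √51) : Q] = 2 · 2 = 4.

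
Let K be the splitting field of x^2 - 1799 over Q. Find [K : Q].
[K : Q] = 2

f(x) = x^2 - 1799 factors as (x - √1799)(x + √1799). The splitting field is K = Q(√1799). Since 1799 is squarefree and > 1, it is not a perfect square, so x^2 - 1799 is irreducible over Q and [Q(√1799) : Q] = 2. Hence [K : Q] = 2.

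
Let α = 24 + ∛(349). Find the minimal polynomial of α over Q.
m_α(x) = x^3 - 72x^2 + 1728x - 14173

Set β = α - 24 = ∛(349), so β^3 = 349. Then (α - 24)^3 - 349 = 0, i.e. α is a root of g(x) = (x - 24)^3 - 349 = x^3 - 72x^2 + 1728x - 14173. Since g(x) = h(x - 24) where h(x) = x^3 - 349, and h is irreducible over Q (because 349 is not a perfect cube, so h has no rational root, and a monic cubic with no rational root is irreducible), g is also irreducible (irreducibility is preserved under the substitution x → x - 24). Hence m_α(x) = x^3 - 72x^2 + 1728x - 14173.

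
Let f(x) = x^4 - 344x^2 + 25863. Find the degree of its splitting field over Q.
[K : Q] = 4

Solving the quadratic in x^2: x^2 = (344 ± √(344^2 - 4·25863))/2 = (344 ± √14884)/2 = (344 ± 122)/2, giving x^2 = 111 or x^2 = 233. So f(x) = (x^2 - 111)(x^2 - 233) and the roots of f are ±√111, ±√233. Hence the splitting field is K = Q(√111, √233). Since 111 and 233 are distinct squarefree integers > 1, their product 25863 is not a perfect square, so √233 ∉ Q(√111). By the tower law [K:Q] = [Q(√111,√233):Q(√111)] · [Q(√111):Q] = 2 · 2 = 4.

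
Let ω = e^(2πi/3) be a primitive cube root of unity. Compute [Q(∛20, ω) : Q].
[Q(∛20, ω) : Q] = 6

[Q(∛20):Q] = 3 (min poly x^3 - 20, irreducible since 20 is not a perfect cube). [Q(ω):Q] = 2 (min poly x^2 + x + 1). Since Q(∛20) ⊂ R and ω ∉ R, we have ω ∉ Q(∛20), so x^2 + x + 1 remains irreducible over Q(∛20) and [Q(∛20, ω) : Q(∛20)] = 2. By the tower law, [Q(∛20, ω) : Q] = 3 · 2 = 6. (In fact Q(∛20, ω) is the splitting field of x^3 - 20 over Q.)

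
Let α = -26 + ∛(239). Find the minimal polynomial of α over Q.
m_α(x) = x^3 + 78x^2 + 2028x + 17337

Set β = α + 26 = ∛(239), so β^3 = 239. Then (α + 26)^3 - 239 = 0, i.e. α is a root of g(x) = (x + 26)^3 - 239 = x^3 + 78x^2 + 2028x + 17337. Since g(x) = h(x + 26) where h(x) = x^3 - 239, and h is irreducible over Q (because 239 is not a perfect cube, so h has no rational root, and a monic cubic with no rational root is irreducible), g is also irreducible (irreducibility is preserved under the substitution x → x + 26). Hence m_α(x) = x^3 + 78x^2 + 2028x + 17337.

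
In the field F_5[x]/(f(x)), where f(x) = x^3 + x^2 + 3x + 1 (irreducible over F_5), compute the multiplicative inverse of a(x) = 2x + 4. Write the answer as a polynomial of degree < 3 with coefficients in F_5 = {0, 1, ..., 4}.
a(x)^(-1) ≡ 2x^2 + 3x (mod f(x))

Since f is irreducible over F_5, F_5[x]/(f) is a field and a(x) ≠ 0 has an inverse. Apply the extended Euclidean algorithm to f(x) and a(x) in F_5[x]: f(x) = (3x^2 + 2x)·a(x) + (1). The last nonzero remainder is the constant 1 = gcd(f, a) in F_5. Back-substituting through the division chain expresses 1 = s(x)·a(x) + t(x)·f(x) with s(x) ≡ 2x^2 + 3x (mod f), so a(x)^(-1) ≡ s(x) = 2x^2 + 3x (mod f). Check: (2x + 4)·(2x^2 + 3x) = 4x^3 + 4x^2 + 2x ≡ 1 (mod x^3 + x^2 + 3x + 1).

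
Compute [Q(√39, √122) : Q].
[Q(√39, √122) : Q] = 4

[Q(√39):Q] = 2 (min poly x^2 - 39, irreducible since 39 is squarefree > 1). For the top step, suppose √122 ∈ Q(√39), say √122 = c + d√39 with c, d ∈ Q. Squaring: 122 = c^2 + 39d^2 + 2cd√39. Since √39 ∉ Q this forces 2cd = 0. If d = 0 then √122 = c ∈ Q, contradicting 122 squarefree > 1. If c = 0 then 122 = 39d^2, so 39·122 = (39d)^2 is a perfect square in Q — but 39·122 = 4758 is not a perfect square (since 39 and 122 are distinct squarefree integers). Contradiction. Hence √122 ∉ Q(√39), so x^2 - 122 stays irreducible over Q(√39) and [Q(√39, √122) : Q(√39)] = 2. By the tower law, [Q(√39, √122) : Q] = 2 · 2 = 4.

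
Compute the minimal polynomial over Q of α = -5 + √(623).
m_α(x) = x^2 + 10x - 598

From α + 5 = √(623), squaring gives (α + 5)^2 = 623, i.e. α^2 + 10α + 25 = 623, so α^2 + 10α - 598 = 0. The discriminant of x^2 + 10x - 598 is (10)^2 - 4·(-598) = 100 + 2392 = 2492, and 4·(623) is not a perfect square in Q since 623 is squarefree and ≠ 1. Hence x^2 + 10x - 598 is irreducible over Q and is the minimal polynomial of α.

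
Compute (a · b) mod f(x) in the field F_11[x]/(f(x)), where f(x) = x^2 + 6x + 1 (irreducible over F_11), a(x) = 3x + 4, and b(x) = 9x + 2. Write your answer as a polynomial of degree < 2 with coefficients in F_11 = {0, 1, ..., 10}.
a · b ≡ x + 3 (mod f(x))

Multiply in F_11[x]: a(x)·b(x) = (3x + 4)·(9x + 2) = 5x^2 + 9x + 8. This has degree ≥ 2, so divide by f(x) over F_11: 5x^2 + 9x + 8 = (5)·(x^2 + 6x + 1) + (x + 3). Hence a·b ≡ x + 3 (mod f). (F_11[x]/(f) is a field with 11^2 = 121 elements since f is irreducible of degree 2.)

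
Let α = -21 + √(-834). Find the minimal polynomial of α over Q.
m_α(x) = x^2 + 42x + 1275

From α + 21 = √(-834), squaring gives (α + 21)^2 = -834, i.e. α^2 + 42α + 441 = -834, so α^2 + 42α + 1275 = 0. The discriminant of x^2 + 42x + 1275 is (42)^2 - 4·(1275) = 1764 - 5100 = -3336, and 4·(-834) is not a perfect square in Q since -834 is squarefree and ≠ 1. Hence x^2 + 42x + 1275 is irreducible over Q and is the minimal polynomial of α.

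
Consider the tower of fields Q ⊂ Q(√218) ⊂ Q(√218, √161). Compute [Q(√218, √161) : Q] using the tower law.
[Q(√218, √161) : Q] = 4

[Q(√218):Q] = 2 (min poly x^2 - 218, irreducible since 218 is squarefree > 1). For the top step, suppose √161 ∈ Q(√218), say √161 = c + d√218 with c, d ∈ Q. Squaring: 161 = c^2 + 218d^2 + 2cd√218. Since √218 ∉ Q this forces 2cd = 0. If d = 0 then √161 = c ∈ Q, contradicting 161 squarefree > 1. If c = 0 then 161 = 218d^2, so 218·161 = (218d)^2 is a perfect square in Q — but 218·161 = 35098 is not a perfect square (since 218 and 161 are distinct squarefree integers). Contradiction. Hence √161 ∉ Q(√218), so x^2 - 161 stays irreducible over Q(√218) and [Q(√218, √161) : Q(√218)] = 2. By the tower law, [Q(√218, √161) : Q] = 2 · 2 = 4.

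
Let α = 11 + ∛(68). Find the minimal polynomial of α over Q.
m_α(x) = x^3 - 33x^2 + 363x - 1399

Set β = α - 11 = ∛(68), so β^3 = 68. Then (α - 11)^3 - 68 = 0, i.e. α is a root of g(x) = (x - 11)^3 - 68 = x^3 - 33x^2 + 363x - 1399. Since g(x) = h(x - 11) where h(x) = x^3 - 68, and h is irreducible over Q (because 68 is not a perfect cube, so h has no rational root, and a monic cubic with no rational root is irreducible), g is also irreducible (irreducibility is preserved under the substitution x → x - 11). Hence m_α(x) = x^3 - 33x^2 + 363x - 1399.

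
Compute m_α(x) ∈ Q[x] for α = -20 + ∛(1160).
m_α(x) = x^3 + 60x^2 + 1200x + 6840

Set β = α + 20 = ∛(1160), so β^3 = 1160. Then (α + 20)^3 - 1160 = 0, i.e. α is a root of g(x) = (x + 20)^3 - 1160 = x^3 + 60x^2 + 1200x + 6840. Since g(x) = h(x + 20) where h(x) = x^3 - 1160, and h is irreducible over Q (because 1160 is not a perfect cube, so h has no rational root, and a monic cubic with no rational root is irreducible), g is also irreducible (irreducibility is preserved under the substitution x → x + 20). Hence m_α(x) = x^3 + 60x^2 + 1200x + 6840.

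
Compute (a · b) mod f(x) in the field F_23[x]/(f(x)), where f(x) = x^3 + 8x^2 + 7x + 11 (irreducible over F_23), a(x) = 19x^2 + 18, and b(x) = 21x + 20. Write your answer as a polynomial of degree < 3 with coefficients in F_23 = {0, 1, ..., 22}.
a · b ≡ 17x^2 + 19 (mod f(x))

Multiply in F_23[x]: a(x)·b(x) = (19x^2 + 18)·(21x + 20) = 8x^3 + 12x^2 + 10x + 15. This has degree ≥ 3, so divide by f(x) over F_23: 8x^3 + 12x^2 + 10x + 15 = (8)·(x^3 + 8x^2 + 7x + 11) + (17x^2 + 19). Hence a·b ≡ 17x^2 + 19 (mod f). (F_23[x]/(f) is a field with 23^3 = 12167 elements since f is irreducible of degree 3.)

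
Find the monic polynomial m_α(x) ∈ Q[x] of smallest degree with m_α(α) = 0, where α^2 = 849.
m_α(x) = x^2 - 849

α satisfies α^2 - 849 = 0, so x^2 - 849 annihilates α. Since d = 849 is squarefree and ≠ 1, it is not a perfect square in Q, so x^2 - 849 has no rational root and is therefore irreducible over Q (a degree-2 polynomial over a field is irreducible iff it has no root). Hence m_α(x) = x^2 - 849.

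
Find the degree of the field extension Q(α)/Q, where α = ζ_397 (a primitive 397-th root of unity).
[Q(α):Q] = 396

The minimal polynomial of ζ_397 over Q is the 397-th cyclotomic polynomial Φ_397(x), which is irreducible over Q and has degree φ(397) = 396. Hence [Q(α):Q] = φ(397) = 396.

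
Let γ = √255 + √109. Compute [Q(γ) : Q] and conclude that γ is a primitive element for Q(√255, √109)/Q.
[Q(γ) : Q] = 4 (equivalently, Q(γ) = Q(√255, √109))

Obviously Q(γ) ⊆ Q(√255, √109), and [Q(√255, √109):Q] = 4 (since 255, 109 are distinct squarefree integers > 1 with 27795 not a perfect square). To show equality we compute the minimal polynomial of γ. From γ = √255 + √109: γ^2 = 255 + 2√(27795) + 109 = 364 + 2√(27795), so γ^2 - 364 = 2√(27795); squaring, (γ^2 - 364)^2 = 4·27795, i.e. γ^4 - 728γ^2 + 132496 - 111180 = 0, i.e. γ^4 - 728γ^2 + 21316 = 0. So γ is a root of x^4 - 728x^2 + 21316. This polynomial is irreducible over Q: it has no rational root (each ±√255 ± √109 is irrational), and any factorization into two quadratics over Q would force √(27795) ∈ Q (pairing opposite roots) or √255, √109 ∈ Q (other pairings), all impossible. Hence [Q(γ):Q] = 4 = [Q(√255, √109):Q], so Q(γ) = Q(√255, √109).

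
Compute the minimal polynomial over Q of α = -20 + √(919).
m_α(x) = x^2 + 40x - 519

From α + 20 = √(919), squaring gives (α + 20)^2 = 919, i.e. α^2 + 40α + 400 = 919, so α^2 + 40α - 519 = 0. The discriminant of x^2 + 40x - 519 is (40)^2 - 4·(-519) = 1600 + 2076 = 3676, and 4·(919) is not a perfect square in Q since 919 is squarefree and ≠ 1. Hence x^2 + 40x - 519 is irreducible over Q and is the minimal polynomial of α.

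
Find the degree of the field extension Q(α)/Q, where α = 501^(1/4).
[Q(α):Q] = 4

α is a root of x^4 - 501. By Eisenstein's criterion at the prime p = 3 (which divides the constant term 501 but p^2 = 9 does not, since 501 is squarefree), x^4 - 501 is irreducible over Q. Hence [Q(α):Q] = 4.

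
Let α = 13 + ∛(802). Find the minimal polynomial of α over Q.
m_α(x) = x^3 - 39x^2 + 507x - 2999

Set β = α - 13 = ∛(802), so β^3 = 802. Then (α - 13)^3 - 802 = 0, i.e. α is a root of g(x) = (x - 13)^3 - 802 = x^3 - 39x^2 + 507x - 2999. Since g(x) = h(x - 13) where h(x) = x^3 - 802, and h is irreducible over Q (because 802 is not a perfect cube, so h has no rational root, and a monic cubic with no rational root is irreducible), g is also irreducible (irreducibility is preserved under the substitution x → x - 13). Hence m_α(x) = x^3 - 39x^2 + 507x - 2999.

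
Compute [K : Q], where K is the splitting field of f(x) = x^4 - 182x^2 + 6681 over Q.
[K : Q] = 4

Solving the quadratic in x^2: x^2 = (182 ± √(182^2 - 4·6681))/2 = (182 ± √6400)/2 = (182 ± 80)/2, giving x^2 = 131 or x^2 = 51. So f(x) = (x^2 - 131)(x^2 - 51) and the roots of f are ±√131, ±√51. Hence the splitting field is K = Q(√131, √51). Since 131 and 51 are distinct squarefree integers > 1, their product 6681 is not a perfect square, so √51 ∉ Q(√131). By the tower law [K:Q] = [Q(√131,√51):Q(√131)] · [Q(√131):Q] = 2 · 2 = 4.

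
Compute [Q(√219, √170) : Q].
[Q(√219, √170) : Q] = 4

[Q(√219):Q] = 2 (min poly x^2 - 219, irreducible since 219 is squarefree > 1). For the top step, suppose √170 ∈ Q(√219), say √170 = c + d√219 with c, d ∈ Q. Squaring: 170 = c^2 + 219d^2 + 2cd√219. Since √219 ∉ Q this forces 2cd = 0. If d = 0 then √170 = c ∈ Q, contradicting 170 squarefree > 1. If c = 0 then 170 = 219d^2, so 219·170 = (219d)^2 is a perfect square in Q — but 219·170 = 37230 is not a perfect square (since 219 and 170 are distinct squarefree integers). Contradiction. Hence √170 ∉ Q(√219), so x^2 - 170 stays irreducible over Q(√219) and [Q(√219, √170) : Q(√219)] = 2. By the tower law, [Q(√219, √170) : Q] = 2 · 2 = 4.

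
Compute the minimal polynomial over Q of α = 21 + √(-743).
m_α(x) = x^2 - 42x + 1184

From α - 21 = √(-743), squaring gives (α - 21)^2 = -743, i.e. α^2 - 42α + 441 = -743, so α^2 - 42α + 1184 = 0. The discriminant of x^2 - 42x + 1184 is (-42)^2 - 4·(1184) = 1764 - 4736 = -2972, and 4·(-743) is not a perfect square in Q since -743 is squarefree and ≠ 1. Hence x^2 - 42x + 1184 is irreducible over Q and is the minimal polynomial of α.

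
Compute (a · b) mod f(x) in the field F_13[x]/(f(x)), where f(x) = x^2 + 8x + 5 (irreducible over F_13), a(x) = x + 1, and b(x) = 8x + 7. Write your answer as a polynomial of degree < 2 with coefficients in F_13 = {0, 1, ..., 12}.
a · b ≡ 3x + 6 (mod f(x))

Multiply in F_13[x]: a(x)·b(x) = (x + 1)·(8x + 7) = 8x^2 + 2x + 7. This has degree ≥ 2, so divide by f(x) over F_13: 8x^2 + 2x + 7 = (8)·(x^2 + 8x + 5) + (3x + 6). Hence a·b ≡ 3x + 6 (mod f). (F_13[x]/(f) is a field with 13^2 = 169 elements since f is irreducible of degree 2.)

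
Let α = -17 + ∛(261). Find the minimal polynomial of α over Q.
m_α(x) = x^3 + 51x^2 + 867x + 4652

Set β = α + 17 = ∛(261), so β^3 = 261. Then (α + 17)^3 - 261 = 0, i.e. α is a root of g(x) = (x + 17)^3 - 261 = x^3 + 51x^2 + 867x + 4652. Since g(x) = h(x + 17) where h(x) = x^3 - 261, and h is irreducible over Q (because 261 is not a perfect cube, so h has no rational root, and a monic cubic with no rational root is irreducible), g is also irreducible (irreducibility is preserved under the substitution x → x + 17). Hence m_α(x) = x^3 + 51x^2 + 867x + 4652.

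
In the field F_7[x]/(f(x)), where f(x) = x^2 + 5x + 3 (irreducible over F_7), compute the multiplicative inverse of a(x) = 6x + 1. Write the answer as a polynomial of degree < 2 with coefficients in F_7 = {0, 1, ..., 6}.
a(x)^(-1) ≡ 4x + 3 (mod f(x))

Since f is irreducible over F_7, F_7[x]/(f) is a field and a(x) ≠ 0 has an inverse. Apply the extended Euclidean algorithm to f(x) and a(x) in F_7[x]: f(x) = (6x + 1)·a(x) + (2). The last nonzero remainder is the constant 2 = gcd(f, a) in F_7. Back-substituting through the division chain expresses 2 = s(x)·a(x) + t(x)·f(x) with s(x) ≡ x + 6 (mod f), so (x + 6)·a(x) ≡ 2 (mod f). Multiplying by 2^(-1) ≡ 4 in F_7 gives a(x)^(-1) ≡ 4·(x + 6) ≡ 4x + 3 (mod f). Check: (6x + 1)·(4x + 3) = 3x^2 + x + 3 ≡ 1 (mod x^2 + 5x + 3).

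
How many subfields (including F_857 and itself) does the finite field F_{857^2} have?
F_{857^2} has 2 subfields

The subfields of F_{p^n} are exactly the fields F_{p^d} for d | n (each is the fixed field of the unique index-d subgroup of Gal(F_{p^n}/F_p) ≅ Z/nZ). The divisors of n = 2 are {1, 2}, giving 2 subfields: F_{857^1}, F_{857^2}.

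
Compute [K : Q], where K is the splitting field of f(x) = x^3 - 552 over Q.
[K : Q] = 6

The roots of x^3 - 552 are ∛552, ω∛552, ω^2∛552 where ω = e^(2πi/3) is a primitive cube root of unity, so K = Q(∛552, ω). Now [Q(∛552):Q] = 3 (since 552 is not a perfect cube, x^3 - 552 is irreducible) and [Q(ω):Q] = 2. Both 2 and 3 divide [K:Q], and [K:Q] ≤ 3·2 = 6, so [K:Q] = 6. (Equivalently: Q(∛552) ⊂ R but ω ∉ R, so [K : Q(∛552)] = 2.)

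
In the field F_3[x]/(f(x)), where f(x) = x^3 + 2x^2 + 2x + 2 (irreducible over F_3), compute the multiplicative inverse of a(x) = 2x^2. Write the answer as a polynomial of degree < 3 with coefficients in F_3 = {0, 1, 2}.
a(x)^(-1) ≡ x^2 + x (mod f(x))

Since f is irreducible over F_3, F_3[x]/(f) is a field and a(x) ≠ 0 has an inverse. Apply the extended Euclidean algorithm to f(x) and a(x) in F_3[x]: f(x) = (2x + 1)·a(x) + (2x + 2);  a(x) = (x + 2)·(2x + 2) + (2). The last nonzero remainder is the constant 2 = gcd(f, a) in F_3. Back-substituting through the division chain expresses 2 = s(x)·a(x) + t(x)·f(x) with s(x) ≡ 2x^2 + 2x (mod f), so (2x^2 + 2x)·a(x) ≡ 2 (mod f). Multiplying by 2^(-1) ≡ 2 in F_3 gives a(x)^(-1) ≡ 2·(2x^2 + 2x) ≡ x^2 + x (mod f). Check: (2x^2)·(x^2 + x) = 2x^4 + 2x^3 ≡ 1 (mod x^3 + 2x^2 + 2x + 2).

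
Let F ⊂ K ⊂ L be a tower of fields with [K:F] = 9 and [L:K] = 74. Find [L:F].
[L:F] = 666

The tower law says that for any tower of field extensions F ⊂ K ⊂ L with finite degrees, [L:F] = [L:K] · [K:F]. Here this gives [L:F] = 74 · 9 = 666.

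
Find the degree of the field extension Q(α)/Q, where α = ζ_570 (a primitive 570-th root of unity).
[Q(α):Q] = 144

The minimal polynomial of ζ_570 over Q is the 570-th cyclotomic polynomial Φ_570(x), which is irreducible over Q and has degree φ(570) = 144. Hence [Q(α):Q] = φ(570) = 144.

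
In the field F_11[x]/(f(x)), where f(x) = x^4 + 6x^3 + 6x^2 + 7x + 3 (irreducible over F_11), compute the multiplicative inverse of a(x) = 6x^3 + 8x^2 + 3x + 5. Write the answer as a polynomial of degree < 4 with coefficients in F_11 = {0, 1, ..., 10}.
a(x)^(-1) ≡ 9x^3 + 2x^2 + 10x + 10 (mod f(x))

Since f is irreducible over F_11, F_11[x]/(f) is a field and a(x) ≠ 0 has an inverse. Apply the extended Euclidean algorithm to f(x) and a(x) in F_11[x]: f(x) = (2x + 2)·a(x) + (6x^2 + 2x + 4);  a(x) = (x + 1)·(6x^2 + 2x + 4) + (8x + 1);  (6x^2 + 2x + 4) = (9x + 6)·(8x + 1) + (9). The last nonzero remainder is the constant 9 = gcd(f, a) in F_11. Back-substituting through the division chain expresses 9 = s(x)·a(x) + t(x)·f(x) with s(x) ≡ 4x^3 + 7x^2 + 2x + 2 (mod f), so (4x^3 + 7x^2 + 2x + 2)·a(x) ≡ 9 (mod f). Multiplying by 9^(-1) ≡ 5 in F_11 gives a(x)^(-1) ≡ 5·(4x^3 + 7x^2 + 2x + 2) ≡ 9x^3 + 2x^2 + 10x + 10 (mod f). Check: (6x^3 + 8x^2 + 3x + 5)·(9x^3 + 2x^2 + 10x + 10) = 10x^6 + 7x^5 + 4x^4 + 4x^3 + 10x^2 + 3x + 6 ≡ 1 (mod x^4 + 6x^3 + 6x^2 + 7x + 3).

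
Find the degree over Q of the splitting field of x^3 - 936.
[K : Q] = 6

The roots of x^3 - 936 are ∛936, ω∛936, ω^2∛936 where ω = e^(2πi/3) is a primitive cube root of unity, so K = Q(∛936, ω). Now [Q(∛936):Q] = 3 (since 936 is not a perfect cube, x^3 - 936 is irreducible) and [Q(ω):Q] = 2. Both 2 and 3 divide [K:Q], and [K:Q] ≤ 3·2 = 6, so [K:Q] = 6. (Equivalently: Q(∛936) ⊂ R but ω ∉ R, so [K : Q(∛936)] = 2.)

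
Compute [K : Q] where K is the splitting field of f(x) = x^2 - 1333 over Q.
[K : Q] = 2

f(x) = x^2 - 1333 factors as (x - √1333)(x + √1333). The splitting field is K = Q(√1333). Since 1333 is squarefree and > 1, it is not a perfect square, so x^2 - 1333 is irreducible over Q and [Q(√1333) : Q] = 2. Hence [K : Q] = 2.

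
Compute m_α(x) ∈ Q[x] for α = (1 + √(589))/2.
m_α(x) = x^2 - x - 147

From 2α - 1 = √(589), squaring gives (2α - 1)^2 = 589, i.e. 4α^2 - 4α + 1 = 589, so α^2 - α + (1 - 589)/4 = 0. Since 589 ≡ 1 (mod 4), (1 - 589)/4 = -147 ∈ Z. The polynomial x^2 - x - 147 has discriminant 1 - 4·(-147) = 589, which is not a perfect square in Q (d = 589 is squarefree and ≠ 1), so x^2 - x - 147 is irreducible over Q. It is the minimal polynomial of α.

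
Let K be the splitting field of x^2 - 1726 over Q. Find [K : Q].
[K : Q] = 2

f(x) = x^2 - 1726 factors as (x - √1726)(x + √1726). The splitting field is K = Q(√1726). Since 1726 is squarefree and > 1, it is not a perfect square, so x^2 - 1726 is irreducible over Q and [Q(√1726) : Q] = 2. Hence [K : Q] = 2.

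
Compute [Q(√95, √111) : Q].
[Q(√95, √111) : Q] = 4

[Q(√95):Q] = 2 (min poly x^2 - 95, irreducible since 95 is squarefree > 1). For the top step, suppose √111 ∈ Q(√95), say √111 = c + d√95 with c, d ∈ Q. Squaring: 111 = c^2 + 95d^2 + 2cd√95. Since √95 ∉ Q this forces 2cd = 0. If d = 0 then √111 = c ∈ Q, contradicting 111 squarefree > 1. If c = 0 then 111 = 95d^2, so 95·111 = (95d)^2 is a perfect square in Q — but 95·111 = 10545 is not a perfect square (since 95 and 111 are distinct squarefree integers). Contradiction. Hence √111 ∉ Q(√95), so x^2 - 111 stays irreducible over Q(√95) and [Q(√95, √111) : Q(√95)] = 2. By the tower law, [Q(√95, √111) : Q] = 2 · 2 = 4.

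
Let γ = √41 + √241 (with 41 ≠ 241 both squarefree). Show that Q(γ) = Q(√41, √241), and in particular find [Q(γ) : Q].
[Q(γ) : Q] = 4 (equivalently, Q(γ) = Q(√41, √241))

Obviously Q(γ) ⊆ Q(√41, √241), and [Q(√41, √241):Q] = 4 (since 41, 241 are distinct squarefree integers > 1 with 9881 not a perfect square). To show equality we compute the minimal polynomial of γ. From γ = √41 + √241: γ^2 = 41 + 2√(9881) + 241 = 282 + 2√(9881), so γ^2 - 282 = 2√(9881); squaring, (γ^2 - 282)^2 = 4·9881, i.e. γ^4 - 564γ^2 + 79524 - 39524 = 0, i.e. γ^4 - 564γ^2 + 40000 = 0. So γ is a root of x^4 - 564x^2 + 40000. This polynomial is irreducible over Q: it has no rational root (each ±√41 ± √241 is irrational), and any factorization into two quadratics over Q would force √(9881) ∈ Q (pairing opposite roots) or √41, √241 ∈ Q (other pairings), all impossible. Hence [Q(γ):Q] = 4 = [Q(√41, √241):Q], so Q(γ) = Q(√41, √241).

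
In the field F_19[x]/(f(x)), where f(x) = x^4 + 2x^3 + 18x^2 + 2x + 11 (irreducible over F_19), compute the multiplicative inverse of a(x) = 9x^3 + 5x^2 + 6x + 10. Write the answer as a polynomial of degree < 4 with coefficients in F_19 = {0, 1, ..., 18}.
a(x)^(-1) ≡ 18x^3 + 16x^2 + 9x + 11 (mod f(x))

Since f is irreducible over F_19, F_19[x]/(f) is a field and a(x) ≠ 0 has an inverse. Apply the extended Euclidean algorithm to f(x) and a(x) in F_19[x]: f(x) = (17x + 14)·a(x) + (17x^2 + 14x + 4);  a(x) = (5x + 4)·(17x^2 + 14x + 4) + (6x + 13);  (17x^2 + 14x + 4) = (6x + 2)·(6x + 13) + (16). The last nonzero remainder is the constant 16 = gcd(f, a) in F_19. Back-substituting through the division chain expresses 16 = s(x)·a(x) + t(x)·f(x) with s(x) ≡ 3x^3 + 9x^2 + 11x + 5 (mod f), so (3x^3 + 9x^2 + 11x + 5)·a(x) ≡ 16 (mod f). Multiplying by 16^(-1) ≡ 6 in F_19 gives a(x)^(-1) ≡ 6·(3x^3 + 9x^2 + 11x + 5) ≡ 18x^3 + 16x^2 + 9x + 11 (mod f). Check: (9x^3 + 5x^2 + 6x + 10)·(18x^3 + 16x^2 + 9x + 11) = 10x^6 + 6x^5 + 3x^4 + 2x^3 + 3x^2 + 4x + 15 ≡ 1 (mod x^4 + 2x^3 + 18x^2 + 2x + 11).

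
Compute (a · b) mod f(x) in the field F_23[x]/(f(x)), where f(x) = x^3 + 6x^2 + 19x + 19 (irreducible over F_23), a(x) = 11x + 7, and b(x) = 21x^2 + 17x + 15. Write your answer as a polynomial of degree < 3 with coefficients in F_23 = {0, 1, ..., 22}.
a · b ≡ 6x^2 + 12x + 17 (mod f(x))

Multiply in F_23[x]: a(x)·b(x) = (11x + 7)·(21x^2 + 17x + 15) = x^3 + 12x^2 + 8x + 13. This has degree ≥ 3, so divide by f(x) over F_23: x^3 + 12x^2 + 8x + 13 = (1)·(x^3 + 6x^2 + 19x + 19) + (6x^2 + 12x + 17). Hence a·b ≡ 6x^2 + 12x + 17 (mod f). (F_23[x]/(f) is a field with 23^3 = 12167 elements since f is irreducible of degree 3.)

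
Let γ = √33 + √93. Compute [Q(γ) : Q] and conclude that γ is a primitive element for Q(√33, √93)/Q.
[Q(γ) : Q] = 4 (equivalently, Q(γ) = Q(√33, √93))

Obviously Q(γ) ⊆ Q(√33, √93), and [Q(√33, √93):Q] = 4 (since 33, 93 are distinct squarefree integers > 1 with 3069 not a perfect square). To show equality we compute the minimal polynomial of γ. From γ = √33 + √93: γ^2 = 33 + 2√(3069) + 93 = 126 + 2√(3069), so γ^2 - 126 = 2√(3069); squaring, (γ^2 - 126)^2 = 4·3069, i.e. γ^4 - 252γ^2 + 15876 - 12276 = 0, i.e. γ^4 - 252γ^2 + 3600 = 0. So γ is a root of x^4 - 252x^2 + 3600. This polynomial is irreducible over Q: it has no rational root (each ±√33 ± √93 is irrational), and any factorization into two quadratics over Q would force √(3069) ∈ Q (pairing opposite roots) or √33, √93 ∈ Q (other pairings), all impossible. Hence [Q(γ):Q] = 4 = [Q(√33, √93):Q], so Q(γ) = Q(√33, √93).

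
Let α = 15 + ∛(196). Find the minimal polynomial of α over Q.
m_α(x) = x^3 - 45x^2 + 675x - 3571

Set β = α - 15 = ∛(196), so β^3 = 196. Then (α - 15)^3 - 196 = 0, i.e. α is a root of g(x) = (x - 15)^3 - 196 = x^3 - 45x^2 + 675x - 3571. Since g(x) = h(x - 15) where h(x) = x^3 - 196, and h is irreducible over Q (because 196 is not a perfect cube, so h has no rational root, and a monic cubic with no rational root is irreducible), g is also irreducible (irreducibility is preserved under the substitution x → x - 15). Hence m_α(x) = x^3 - 45x^2 + 675x - 3571.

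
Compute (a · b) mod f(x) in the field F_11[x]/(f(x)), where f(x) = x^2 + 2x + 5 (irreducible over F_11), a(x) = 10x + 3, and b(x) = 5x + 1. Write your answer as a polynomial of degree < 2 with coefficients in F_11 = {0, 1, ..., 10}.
a · b ≡ 2x + 6 (mod f(x))

Multiply in F_11[x]: a(x)·b(x) = (10x + 3)·(5x + 1) = 6x^2 + 3x + 3. This has degree ≥ 2, so divide by f(x) over F_11: 6x^2 + 3x + 3 = (6)·(x^2 + 2x + 5) + (2x + 6). Hence a·b ≡ 2x + 6 (mod f). (F_11[x]/(f) is a field with 11^2 = 121 elements since f is irreducible of degree 2.)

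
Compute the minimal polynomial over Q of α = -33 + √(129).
m_α(x) = x^2 + 66x + 960

From α + 33 = √(129), squaring gives (α + 33)^2 = 129, i.e. α^2 + 66α + 1089 = 129, so α^2 + 66α + 960 = 0. The discriminant of x^2 + 66x + 960 is (66)^2 - 4·(960) = 4356 - 3840 = 516, and 4·(129) is not a perfect square in Q since 129 is squarefree and ≠ 1. Hence x^2 + 66x + 960 is irreducible over Q and is the minimal polynomial of α.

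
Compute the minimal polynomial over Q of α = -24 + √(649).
m_α(x) = x^2 + 48x - 73

From α + 24 = √(649), squaring gives (α + 24)^2 = 649, i.e. α^2 + 48α + 576 = 649, so α^2 + 48α - 73 = 0. The discriminant of x^2 + 48x - 73 is (48)^2 - 4·(-73) = 2304 + 292 = 2596, and 4·(649) is not a perfect square in Q since 649 is squarefree and ≠ 1. Hence x^2 + 48x - 73 is irreducible over Q and is the minimal polynomial of α.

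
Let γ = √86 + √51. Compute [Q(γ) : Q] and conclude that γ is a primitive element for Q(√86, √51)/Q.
[Q(γ) : Q] = 4 (equivalently, Q(γ) = Q(√86, √51))

Obviously Q(γ) ⊆ Q(√86, √51), and [Q(√86, √51):Q] = 4 (since 86, 51 are distinct squarefree integers > 1 with 4386 not a perfect square). To show equality we compute the minimal polynomial of γ. From γ = √86 + √51: γ^2 = 86 + 2√(4386) + 51 = 137 + 2√(4386), so γ^2 - 137 = 2√(4386); squaring, (γ^2 - 137)^2 = 4·4386, i.e. γ^4 - 274γ^2 + 18769 - 17544 = 0, i.e. γ^4 - 274γ^2 + 1225 = 0. So γ is a root of x^4 - 274x^2 + 1225. This polynomial is irreducible over Q: it has no rational root (each ±√86 ± √51 is irrational), and any factorization into two quadratics over Q would force √(4386) ∈ Q (pairing opposite roots) or √86, √51 ∈ Q (other pairings), all impossible. Hence [Q(γ):Q] = 4 = [Q(√86, √51):Q], so Q(γ) = Q(√86, √51).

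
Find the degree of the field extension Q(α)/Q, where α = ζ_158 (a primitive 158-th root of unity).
[Q(α):Q] = 78

The minimal polynomial of ζ_158 over Q is the 158-th cyclotomic polynomial Φ_158(x), which is irreducible over Q and has degree φ(158) = 78. Hence [Q(α):Q] = φ(158) = 78.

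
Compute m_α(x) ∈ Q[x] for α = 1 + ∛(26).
m_α(x) = x^3 - 3x^2 + 3x - 27

Set β = α - 1 = ∛(26), so β^3 = 26. Then (α - 1)^3 - 26 = 0, i.e. α is a root of g(x) = (x - 1)^3 - 26 = x^3 - 3x^2 + 3x - 27. Since g(x) = h(x - 1) where h(x) = x^3 - 26, and h is irreducible over Q (because 26 is not a perfect cube, so h has no rational root, and a monic cubic with no rational root is irreducible), g is also irreducible (irreducibility is preserved under the substitution x → x - 1). Hence m_α(x) = x^3 - 3x^2 + 3x - 27.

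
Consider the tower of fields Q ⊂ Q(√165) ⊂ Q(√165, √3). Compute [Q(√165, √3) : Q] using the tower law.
[Q(√165, √3) : Q] = 4

[Q(√165):Q] = 2 (min poly x^2 - 165, irreducible since 165 is squarefree > 1). For the top step, suppose √3 ∈ Q(√165), say √3 = c + d√165 with c, d ∈ Q. Squaring: 3 = c^2 + 165d^2 + 2cd√165. Since √165 ∉ Q this forces 2cd = 0. If d = 0 then √3 = c ∈ Q, contradicting 3 squarefree > 1. If c = 0 then 3 = 165d^2, so 165·3 = (165d)^2 is a perfect square in Q — but 165·3 = 495 is not a perfect square (since 165 and 3 are distinct squarefree integers). Contradiction. Hence √3 ∉ Q(√165), so x^2 - 3 stays irreducible over Q(√165) and [Q(√165, √3) : Q(√165)] = 2. By the tower law, [Q(√165, √3) : Q] = 2 · 2 = 4.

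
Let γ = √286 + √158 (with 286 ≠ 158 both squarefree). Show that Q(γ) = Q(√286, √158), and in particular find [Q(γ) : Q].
[Q(γ) : Q] = 4 (equivalently, Q(γ) = Q(√286, √158))

Obviously Q(γ) ⊆ Q(√286, √158), and [Q(√286, √158):Q] = 4 (since 286, 158 are distinct squarefree integers > 1 with 45188 not a perfect square). To show equality we compute the minimal polynomial of γ. From γ = √286 + √158: γ^2 = 286 + 2√(45188) + 158 = 444 + 2√(45188), so γ^2 - 444 = 2√(45188); squaring, (γ^2 - 444)^2 = 4·45188, i.e. γ^4 - 888γ^2 + 197136 - 180752 = 0, i.e. γ^4 - 888γ^2 + 16384 = 0. So γ is a root of x^4 - 888x^2 + 16384. This polynomial is irreducible over Q: it has no rational root (each ±√286 ± √158 is irrational), and any factorization into two quadratics over Q would force √(45188) ∈ Q (pairing opposite roots) or √286, √158 ∈ Q (other pairings), all impossible. Hence [Q(γ):Q] = 4 = [Q(√286, √158):Q], so Q(γ) = Q(√286, √158).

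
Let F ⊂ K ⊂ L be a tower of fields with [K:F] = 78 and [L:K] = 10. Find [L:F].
[L:F] = 780

The tower law says that for any tower of field extensions F ⊂ K ⊂ L with finite degrees, [L:F] = [L:K] · [K:F]. Here this gives [L:F] = 10 · 78 = 780.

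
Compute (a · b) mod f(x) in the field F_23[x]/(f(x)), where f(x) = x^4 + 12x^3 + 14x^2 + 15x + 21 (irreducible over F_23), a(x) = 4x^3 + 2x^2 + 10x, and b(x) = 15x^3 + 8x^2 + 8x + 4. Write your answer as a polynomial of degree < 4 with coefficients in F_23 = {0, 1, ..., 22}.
a · b ≡ 13x^3 + 16x^2 + 15x + 18 (mod f(x))

Multiply in F_23[x]: a(x)·b(x) = (4x^3 + 2x^2 + 10x)·(15x^3 + 8x^2 + 8x + 4) = 14x^6 + 16x^5 + 14x^4 + 20x^3 + 19x^2 + 17x. This has degree ≥ 4, so divide by f(x) over F_23: 14x^6 + 16x^5 + 14x^4 + 20x^3 + 19x^2 + 17x = (14x^2 + 9x + 9)·(x^4 + 12x^3 + 14x^2 + 15x + 21) + (13x^3 + 16x^2 + 15x + 18). Hence a·b ≡ 13x^3 + 16x^2 + 15x + 18 (mod f). (F_23[x]/(f) is a field with 23^4 = 279841 elements since f is irreducible of degree 4.)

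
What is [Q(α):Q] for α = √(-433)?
[Q(α):Q] = 2

[Q(α):Q] equals the degree of the minimal polynomial of α. Here α^2 = -433 and x^2 + 433 is irreducible (d = -433 is squarefree, ≠ 1, hence not a square), so deg(m_α) = 2. Thus [Q(α):Q] = 2.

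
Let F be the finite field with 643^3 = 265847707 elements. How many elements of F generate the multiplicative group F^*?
There are φ(265847706) = 86821632 primitive elements

F_q^* is cyclic of order q - 1 = 265847706. A cyclic group of order m has exactly φ(m) generators. Here m = 265847706 = 2 · 3^2 · 97 · 107 · 1423, so the number of primitive elements is φ(265847706) = 86821632.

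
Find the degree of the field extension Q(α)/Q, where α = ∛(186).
[Q(α):Q] = 3

The minimal polynomial of α is x^3 - 186, irreducible over Q since 186 is not a perfect cube (so x^3 - 186 has no rational root). Hence [Q(α):Q] = deg(m_α) = 3.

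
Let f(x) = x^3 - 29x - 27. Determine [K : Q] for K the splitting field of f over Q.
[K : Q] = 6

By the rational root test, any rational root of the monic integer polynomial f(x) = x^3 - 29x - 27 must be an integer dividing the constant term -27, i.e. one of ±{1, 3, 9, 27}. Evaluating: f(1) = -55, f(-1) = 1, f(3) = -87, f(-3) = 33, f(9) = 441, f(-9) = -495, f(27) = 18873, f(-27) = -18927; none is 0, so f has no rational root and is therefore irreducible over Q (a cubic with no linear factor over a field is irreducible). For an irreducible cubic, the Galois group is A_3 or S_3 according as the discriminant disc(f) = -4a^3 - 27b^2 = -4·(-29)^3 - 27·(-27)^2 = 77873 is or is not a square in Q. Here disc(f) = 77873 is not a perfect square in Q, so the Galois group of f over Q is not contained in A_3 and must be all of S_3. The splitting field has degree |S_3| = 6 over Q, so [K : Q] = 6.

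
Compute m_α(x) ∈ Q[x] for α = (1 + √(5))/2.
m_α(x) = x^2 - x - 1

From 2α - 1 = √(5), squaring gives (2α - 1)^2 = 5, i.e. 4α^2 - 4α + 1 = 5, so α^2 - α + (1 - 5)/4 = 0. Since 5 ≡ 1 (mod 4), (1 - 5)/4 = -1 ∈ Z. The polynomial x^2 - x - 1 has discriminant 1 - 4·(-1) = 5, which is not a perfect square in Q (d = 5 is squarefree and ≠ 1), so x^2 - x - 1 is irreducible over Q. It is the minimal polynomial of α.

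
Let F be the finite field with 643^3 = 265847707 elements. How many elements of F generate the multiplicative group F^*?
There are φ(265847706) = 86821632 primitive elements

F_q^* is cyclic of order q - 1 = 265847706. A cyclic group of order m has exactly φ(m) generators. Here m = 265847706 = 2 · 3^2 · 97 · 107 · 1423, so the number of primitive elements is φ(265847706) = 86821632.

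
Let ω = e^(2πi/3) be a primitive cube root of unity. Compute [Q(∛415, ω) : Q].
[Q(∛415, ω) : Q] = 6

[Q(∛415):Q] = 3 (min poly x^3 - 415, irreducible since 415 is not a perfect cube). [Q(ω):Q] = 2 (min poly x^2 + x + 1). Since Q(∛415) ⊂ R and ω ∉ R, we have ω ∉ Q(∛415), so x^2 + x + 1 remains irreducible over Q(∛415) and [Q(∛415, ω) : Q(∛415)] = 2. By the tower law, [Q(∛415, ω) : Q] = 3 · 2 = 6. (In fact Q(∛415, ω) is the splitting field of x^3 - 415 over Q.)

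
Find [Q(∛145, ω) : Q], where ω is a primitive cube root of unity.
[Q(∛145, ω) : Q] = 6

[Q(∛145):Q] = 3 (min poly x^3 - 145, irreducible since 145 is not a perfect cube). [Q(ω):Q] = 2 (min poly x^2 + x + 1). Since Q(∛145) ⊂ R and ω ∉ R, we have ω ∉ Q(∛145), so x^2 + x + 1 remains irreducible over Q(∛145) and [Q(∛145, ω) : Q(∛145)] = 2. By the tower law, [Q(∛145, ω) : Q] = 3 · 2 = 6. (In fact Q(∛145, ω) is the splitting field of x^3 - 145 over Q.)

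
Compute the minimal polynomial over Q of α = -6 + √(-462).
m_α(x) = x^2 + 12x + 498

From α + 6 = √(-462), squaring gives (α + 6)^2 = -462, i.e. α^2 + 12α + 36 = -462, so α^2 + 12α + 498 = 0. The discriminant of x^2 + 12x + 498 is (12)^2 - 4·(498) = 144 - 1992 = -1848, and 4·(-462) is not a perfect square in Q since -462 is squarefree and ≠ 1. Hence x^2 + 12x + 498 is irreducible over Q and is the minimal polynomial of α.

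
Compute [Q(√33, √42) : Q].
[Q(√33, √42) : Q] = 4

[Q(√33):Q] = 2 (min poly x^2 - 33, irreducible since 33 is squarefree > 1). For the top step, suppose √42 ∈ Q(√33), say √42 = c + d√33 with c, d ∈ Q. Squaring: 42 = c^2 + 33d^2 + 2cd√33. Since √33 ∉ Q this forces 2cd = 0. If d = 0 then √42 = c ∈ Q, contradicting 42 squarefree > 1. If c = 0 then 42 = 33d^2, so 33·42 = (33d)^2 is a perfect square in Q — but 33·42 = 1386 is not a perfect square (since 33 and 42 are distinct squarefree integers). Contradiction. Hence √42 ∉ Q(√33), so x^2 - 42 stays irreducible over Q(√33) and [Q(√33, √42) : Q(√33)] = 2. By the tower law, [Q(√33, √42) : Q] = 2 · 2 = 4.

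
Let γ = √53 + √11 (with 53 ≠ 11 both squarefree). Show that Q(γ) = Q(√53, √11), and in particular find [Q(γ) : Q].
[Q(γ) : Q] = 4 (equivalently, Q(γ) = Q(√53, √11))

Obviously Q(γ) ⊆ Q(√53, √11), and [Q(√53, √11):Q] = 4 (since 53, 11 are distinct squarefree integers > 1 with 583 not a perfect square). To show equality we compute the minimal polynomial of γ. From γ = √53 + √11: γ^2 = 53 + 2√(583) + 11 = 64 + 2√(583), so γ^2 - 64 = 2√(583); squaring, (γ^2 - 64)^2 = 4·583, i.e. γ^4 - 128γ^2 + 4096 - 2332 = 0, i.e. γ^4 - 128γ^2 + 1764 = 0. So γ is a root of x^4 - 128x^2 + 1764. This polynomial is irreducible over Q: it has no rational root (each ±√53 ± √11 is irrational), and any factorization into two quadratics over Q would force √(583) ∈ Q (pairing opposite roots) or √53, √11 ∈ Q (other pairings), all impossible. Hence [Q(γ):Q] = 4 = [Q(√53, √11):Q], so Q(γ) = Q(√53, √11).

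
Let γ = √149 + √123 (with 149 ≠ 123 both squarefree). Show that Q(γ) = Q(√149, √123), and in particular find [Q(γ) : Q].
[Q(γ) : Q] = 4 (equivalently, Q(γ) = Q(√149, √123))

Obviously Q(γ) ⊆ Q(√149, √123), and [Q(√149, √123):Q] = 4 (since 149, 123 are distinct squarefree integers > 1 with 18327 not a perfect square). To show equality we compute the minimal polynomial of γ. From γ = √149 + √123: γ^2 = 149 + 2√(18327) + 123 = 272 + 2√(18327), so γ^2 - 272 = 2√(18327); squaring, (γ^2 - 272)^2 = 4·18327, i.e. γ^4 - 544γ^2 + 73984 - 73308 = 0, i.e. γ^4 - 544γ^2 + 676 = 0. So γ is a root of x^4 - 544x^2 + 676. This polynomial is irreducible over Q: it has no rational root (each ±√149 ± √123 is irrational), and any factorization into two quadratics over Q would force √(18327) ∈ Q (pairing opposite roots) or √149, √123 ∈ Q (other pairings), all impossible. Hence [Q(γ):Q] = 4 = [Q(√149, √123):Q], so Q(γ) = Q(√149, √123).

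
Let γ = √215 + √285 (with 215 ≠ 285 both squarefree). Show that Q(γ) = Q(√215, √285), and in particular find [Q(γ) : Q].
[Q(γ) : Q] = 4 (equivalently, Q(γ) = Q(√215, √285))

Obviously Q(γ) ⊆ Q(√215, √285), and [Q(√215, √285):Q] = 4 (since 215, 285 are distinct squarefree integers > 1 with 61275 not a perfect square). To show equality we compute the minimal polynomial of γ. From γ = √215 + √285: γ^2 = 215 + 2√(61275) + 285 = 500 + 2√(61275), so γ^2 - 500 = 2√(61275); squaring, (γ^2 - 500)^2 = 4·61275, i.e. γ^4 - 1000γ^2 + 250000 - 245100 = 0, i.e. γ^4 - 1000γ^2 + 4900 = 0. So γ is a root of x^4 - 1000x^2 + 4900. This polynomial is irreducible over Q: it has no rational root (each ±√215 ± √285 is irrational), and any factorization into two quadratics over Q would force √(61275) ∈ Q (pairing opposite roots) or √215, √285 ∈ Q (other pairings), all impossible. Hence [Q(γ):Q] = 4 = [Q(√215, √285):Q], so Q(γ) = Q(√215, √285).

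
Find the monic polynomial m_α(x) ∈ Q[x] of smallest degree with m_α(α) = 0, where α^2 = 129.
m_α(x) = x^2 - 129

α satisfies α^2 - 129 = 0, so x^2 - 129 annihilates α. Since d = 129 is squarefree and ≠ 1, it is not a perfect square in Q, so x^2 - 129 has no rational root and is therefore irreducible over Q (a degree-2 polynomial over a field is irreducible iff it has no root). Hence m_α(x) = x^2 - 129.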